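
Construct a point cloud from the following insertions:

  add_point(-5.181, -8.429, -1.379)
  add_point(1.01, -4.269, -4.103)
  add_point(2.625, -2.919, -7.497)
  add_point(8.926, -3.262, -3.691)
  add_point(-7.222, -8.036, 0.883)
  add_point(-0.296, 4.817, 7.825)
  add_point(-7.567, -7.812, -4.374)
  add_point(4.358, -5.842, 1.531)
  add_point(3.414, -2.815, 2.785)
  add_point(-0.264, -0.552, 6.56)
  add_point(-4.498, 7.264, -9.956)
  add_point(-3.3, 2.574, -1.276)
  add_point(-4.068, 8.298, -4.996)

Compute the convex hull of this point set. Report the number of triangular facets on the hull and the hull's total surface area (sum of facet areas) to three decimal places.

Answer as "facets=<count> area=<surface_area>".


Extreme-point indices: [0, 2, 3, 4, 5, 6, 7, 9, 10, 12] — 10 of 13 on the boundary.

Per-facet area ½‖(b−a)×(c−a)‖:
  f1: (p5, p12, p3) → 108.1452
  f2: (p10, p12, p6) → 41.2602
  f3: (p10, p12, p3) → 44.3418
  f4: (p7, p5, p3) → 47.0998
  f5: (p2, p3, p6) → 35.0178
  f6: (p2, p10, p6) → 73.9075
  f7: (p2, p10, p3) → 36.6800
  f8: (p0, p3, p6) → 27.0250
  f9: (p0, p7, p3) → 33.8663
  f10: (p4, p0, p7) → 14.6701
  f11: (p4, p0, p6) → 5.8992
  f12: (p4, p12, p6) → 43.4032
  f13: (p4, p5, p12) → 105.9401
  f14: (p9, p7, p5) → 16.2189
  f15: (p9, p4, p5) → 21.9987
  f16: (p9, p4, p7) → 47.1828
Σ area = 702.657

Check V−E+F: 10 − 24 + 16 = 2.

facets=16 area=702.657


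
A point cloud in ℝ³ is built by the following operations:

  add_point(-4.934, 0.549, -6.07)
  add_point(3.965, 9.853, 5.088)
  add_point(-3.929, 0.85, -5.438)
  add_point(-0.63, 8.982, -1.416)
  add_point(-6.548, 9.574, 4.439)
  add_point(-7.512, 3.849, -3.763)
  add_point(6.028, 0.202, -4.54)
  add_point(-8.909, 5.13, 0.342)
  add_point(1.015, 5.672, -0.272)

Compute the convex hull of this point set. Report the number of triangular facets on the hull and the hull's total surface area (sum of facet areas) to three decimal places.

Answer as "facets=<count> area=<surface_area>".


facets=10 area=376.379

Points on the hull: [0, 1, 3, 4, 5, 6, 7] (7 of 9).

Facet areas (half cross-product norm):
  f1: (p1, p6, p7) → 94.6579
  f2: (p0, p6, p7) → 45.5598
  f3: (p3, p1, p6) → 45.8566
  f4: (p3, p0, p6) → 52.4617
  f5: (p4, p1, p7) → 31.0249
  f6: (p4, p3, p1) → 32.9393
  f7: (p5, p0, p7) → 6.4817
  f8: (p5, p3, p0) → 21.1514
  f9: (p5, p4, p7) → 11.0875
  f10: (p5, p4, p3) → 35.1582
Σ area = 376.379

Euler characteristic 7−15+10 = 2 ✓


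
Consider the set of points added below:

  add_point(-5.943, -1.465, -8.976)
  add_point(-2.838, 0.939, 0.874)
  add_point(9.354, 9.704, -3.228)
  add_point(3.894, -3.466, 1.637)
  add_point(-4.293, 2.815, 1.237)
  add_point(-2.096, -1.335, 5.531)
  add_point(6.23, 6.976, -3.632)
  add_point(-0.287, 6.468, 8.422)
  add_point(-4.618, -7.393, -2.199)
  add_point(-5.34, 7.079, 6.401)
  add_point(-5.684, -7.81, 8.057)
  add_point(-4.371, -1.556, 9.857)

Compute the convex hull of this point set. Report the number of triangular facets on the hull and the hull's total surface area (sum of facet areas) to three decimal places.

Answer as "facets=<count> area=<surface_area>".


Hull vertices (8/12): indices [0, 2, 3, 7, 8, 9, 10, 11].

Facet areas (half cross-product norm):
  f1: (p9, p2, p0) → 145.0145
  f2: (p9, p10, p0) → 121.6267
  f3: (p9, p11, p10) → 20.5616
  f4: (p3, p2, p0) → 109.3603
  f5: (p3, p11, p10) → 38.3972
  f6: (p7, p9, p2) → 40.7249
  f7: (p7, p9, p11) → 24.1257
  f8: (p7, p3, p2) → 88.2951
  f9: (p7, p3, p11) → 51.6826
  f10: (p8, p10, p0) → 30.9884
  f11: (p8, p3, p0) → 45.5552
  f12: (p8, p3, p10) → 50.2636
Σ area = 766.596

Euler: V−E+F = 8−18+12 = 2.

facets=12 area=766.596


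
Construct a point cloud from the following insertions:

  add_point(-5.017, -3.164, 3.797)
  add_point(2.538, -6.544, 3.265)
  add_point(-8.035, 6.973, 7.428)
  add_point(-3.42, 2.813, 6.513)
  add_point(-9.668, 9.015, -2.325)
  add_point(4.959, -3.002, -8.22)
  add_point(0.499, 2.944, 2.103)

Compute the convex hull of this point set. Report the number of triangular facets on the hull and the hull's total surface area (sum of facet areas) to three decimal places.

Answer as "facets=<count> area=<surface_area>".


Extreme-point indices: [0, 1, 2, 3, 4, 5, 6] — 7 of 7 on the boundary.

Facet areas (half cross-product norm):
  f1: (p0, p5, p4) → 111.5308
  f2: (p0, p1, p5) → 50.4599
  f3: (p0, p2, p4) → 56.2454
  f4: (p6, p5, p4) → 78.3992
  f5: (p6, p2, p4) → 52.6433
  f6: (p6, p1, p5) → 56.1115
  f7: (p3, p6, p1) → 28.8274
  f8: (p3, p6, p2) → 15.0661
  f9: (p3, p0, p1) → 27.6059
  f10: (p3, p0, p2) → 18.7175
Σ area = 495.607

Check V−E+F: 7 − 15 + 10 = 2.

facets=10 area=495.607


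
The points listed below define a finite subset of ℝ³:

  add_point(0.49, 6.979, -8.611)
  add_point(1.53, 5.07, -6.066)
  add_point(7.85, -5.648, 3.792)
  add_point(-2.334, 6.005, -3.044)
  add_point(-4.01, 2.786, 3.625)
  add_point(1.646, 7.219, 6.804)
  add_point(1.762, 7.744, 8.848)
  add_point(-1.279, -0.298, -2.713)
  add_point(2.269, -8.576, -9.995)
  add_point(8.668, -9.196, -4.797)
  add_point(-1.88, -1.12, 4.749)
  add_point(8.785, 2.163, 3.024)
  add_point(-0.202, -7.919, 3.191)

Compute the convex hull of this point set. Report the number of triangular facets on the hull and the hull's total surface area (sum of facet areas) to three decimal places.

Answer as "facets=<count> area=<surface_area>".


Hull vertices (10/13): indices [0, 2, 3, 4, 6, 8, 9, 10, 11, 12].

Per-facet area ½‖(b−a)×(c−a)‖:
  f1: (p0, p9, p11) → 102.2986
  f2: (p0, p8, p9) → 64.6024
  f3: (p12, p8, p4) → 75.5529
  f4: (p12, p8, p9) → 48.9732
  f5: (p3, p8, p4) → 63.6626
  f6: (p3, p0, p8) → 49.6354
  f7: (p6, p3, p4) → 34.7332
  f8: (p6, p0, p11) → 80.1675
  f9: (p6, p3, p0) → 30.1344
  f10: (p2, p9, p11) → 35.4364
  f11: (p2, p12, p9) → 38.9831
  f12: (p2, p6, p11) → 39.0089
  f13: (p2, p6, p12) → 64.7711
  f14: (p10, p12, p4) → 8.3424
  f15: (p10, p6, p4) → 21.1669
  f16: (p10, p6, p12) → 21.9443
Σ area = 779.413

Euler: V−E+F = 10−24+16 = 2.

facets=16 area=779.413


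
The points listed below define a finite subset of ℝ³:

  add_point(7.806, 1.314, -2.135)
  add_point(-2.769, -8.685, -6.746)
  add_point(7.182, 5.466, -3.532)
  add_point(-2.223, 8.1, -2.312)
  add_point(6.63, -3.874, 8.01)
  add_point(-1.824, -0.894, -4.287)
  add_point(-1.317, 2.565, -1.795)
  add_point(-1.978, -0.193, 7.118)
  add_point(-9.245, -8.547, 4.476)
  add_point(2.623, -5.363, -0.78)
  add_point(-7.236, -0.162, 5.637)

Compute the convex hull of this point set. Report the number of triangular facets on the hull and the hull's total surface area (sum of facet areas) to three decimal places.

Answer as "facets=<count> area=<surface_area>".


facets=14 area=710.957

Hull vertices (9/11): indices [0, 1, 2, 3, 4, 7, 8, 9, 10].

Triangle areas on the boundary:
  f1: (p1, p3, p8) → 109.8815
  f2: (p4, p1, p8) → 105.0804
  f3: (p2, p1, p0) → 30.6297
  f4: (p2, p1, p3) → 82.5368
  f5: (p2, p4, p0) → 18.3421
  f6: (p2, p4, p3) → 73.0731
  f7: (p10, p3, p8) → 41.6383
  f8: (p9, p1, p0) → 30.7406
  f9: (p9, p4, p0) → 40.7667
  f10: (p9, p4, p1) → 15.7517
  f11: (p7, p4, p3) → 55.3801
  f12: (p7, p10, p3) → 33.4181
  f13: (p7, p4, p8) → 50.7283
  f14: (p7, p10, p8) → 22.9901
Σ area = 710.957

Euler: V−E+F = 9−21+14 = 2.


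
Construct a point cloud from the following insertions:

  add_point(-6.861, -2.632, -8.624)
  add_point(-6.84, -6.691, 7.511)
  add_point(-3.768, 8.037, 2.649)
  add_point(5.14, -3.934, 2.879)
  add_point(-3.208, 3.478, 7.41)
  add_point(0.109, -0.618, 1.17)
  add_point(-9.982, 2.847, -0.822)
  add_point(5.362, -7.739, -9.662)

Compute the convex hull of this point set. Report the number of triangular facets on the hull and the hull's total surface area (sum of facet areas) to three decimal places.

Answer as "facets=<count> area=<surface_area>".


Hull vertices (7/8): indices [0, 1, 2, 3, 4, 6, 7].

Facet areas (half cross-product norm):
  f1: (p3, p2, p7) → 95.2228
  f2: (p3, p1, p7) → 82.3459
  f3: (p0, p2, p6) → 40.3234
  f4: (p0, p2, p7) → 104.1854
  f5: (p0, p1, p6) → 65.4356
  f6: (p0, p1, p7) → 110.5176
  f7: (p4, p2, p6) → 29.0806
  f8: (p4, p1, p6) → 55.6511
  f9: (p4, p3, p2) → 38.9468
  f10: (p4, p3, p1) → 61.1106
Σ area = 682.820

Euler: V−E+F = 7−15+10 = 2.

facets=10 area=682.820


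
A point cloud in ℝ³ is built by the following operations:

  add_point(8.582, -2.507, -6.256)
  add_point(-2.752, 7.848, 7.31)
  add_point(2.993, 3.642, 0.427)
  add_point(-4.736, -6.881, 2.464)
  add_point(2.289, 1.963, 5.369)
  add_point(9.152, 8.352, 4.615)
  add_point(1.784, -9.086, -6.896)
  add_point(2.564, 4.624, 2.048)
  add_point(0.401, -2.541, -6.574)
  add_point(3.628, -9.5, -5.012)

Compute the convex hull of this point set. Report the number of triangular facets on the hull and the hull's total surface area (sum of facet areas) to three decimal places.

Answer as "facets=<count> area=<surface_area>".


facets=14 area=616.573

9 of the 10 inputs are extreme points: [0, 1, 2, 3, 4, 5, 6, 8, 9].

Triangle areas on the boundary:
  f1: (p8, p1, p3) → 86.7366
  f2: (p8, p6, p3) → 36.5859
  f3: (p4, p1, p3) → 45.2294
  f4: (p4, p1, p5) → 37.5643
  f5: (p2, p1, p5) → 43.1284
  f6: (p2, p8, p5) → 20.9791
  f7: (p2, p8, p1) → 37.7431
  f8: (p9, p4, p5) → 67.3820
  f9: (p9, p6, p3) → 15.3228
  f10: (p9, p4, p3) → 66.8137
  f11: (p0, p9, p5) → 58.0382
  f12: (p0, p9, p6) → 11.3891
  f13: (p0, p8, p5) → 62.8003
  f14: (p0, p8, p6) → 26.8598
Σ area = 616.573

Check V−E+F: 9 − 21 + 14 = 2.


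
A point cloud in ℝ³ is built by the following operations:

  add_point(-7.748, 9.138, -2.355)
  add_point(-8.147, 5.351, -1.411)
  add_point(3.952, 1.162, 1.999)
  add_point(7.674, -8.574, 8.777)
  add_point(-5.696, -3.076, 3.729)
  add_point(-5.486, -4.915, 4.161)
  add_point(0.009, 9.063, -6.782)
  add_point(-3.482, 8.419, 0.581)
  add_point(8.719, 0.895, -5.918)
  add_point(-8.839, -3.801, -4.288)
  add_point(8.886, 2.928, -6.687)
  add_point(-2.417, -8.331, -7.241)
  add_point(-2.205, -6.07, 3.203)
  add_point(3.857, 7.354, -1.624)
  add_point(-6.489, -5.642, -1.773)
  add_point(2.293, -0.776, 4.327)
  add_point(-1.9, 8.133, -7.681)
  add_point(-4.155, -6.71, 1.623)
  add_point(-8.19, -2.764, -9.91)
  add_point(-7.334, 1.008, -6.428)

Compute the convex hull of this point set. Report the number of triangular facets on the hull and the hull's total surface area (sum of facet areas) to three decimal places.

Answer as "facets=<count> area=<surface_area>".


Extreme-point indices: [0, 1, 3, 4, 5, 6, 7, 8, 9, 10, 11, 13, 14, 16, 17, 18] — 16 of 20 on the boundary.

Triangle areas on the boundary:
  f1: (p18, p0, p9) → 37.7312
  f2: (p13, p3, p10) → 79.3312
  f3: (p16, p18, p10) → 76.4888
  f4: (p16, p18, p0) → 50.4616
  f5: (p14, p5, p9) → 8.7428
  f6: (p11, p18, p10) → 67.4338
  f7: (p11, p18, p9) → 22.7757
  f8: (p11, p14, p9) → 14.2986
  f9: (p1, p0, p9) → 9.8223
  f10: (p1, p5, p9) → 43.2699
  f11: (p4, p5, p3) → 12.4405
  f12: (p4, p1, p0) → 8.8234
  f13: (p4, p1, p5) → 3.2123
  f14: (p7, p13, p3) → 74.2419
  f15: (p7, p4, p0) → 31.4321
  f16: (p7, p4, p3) → 89.4497
  f17: (p6, p16, p0) → 8.7814
  f18: (p6, p7, p0) → 21.0641
  f19: (p6, p7, p13) → 24.0022
  f20: (p6, p13, p10) → 27.9529
  f21: (p6, p16, p10) → 11.0784
  f22: (p8, p3, p10) → 11.3300
  f23: (p8, p11, p10) → 12.4304
  f24: (p8, p11, p3) → 120.7756
  f25: (p17, p14, p5) → 6.9693
  f26: (p17, p11, p14) → 15.2884
  f27: (p17, p5, p3) → 23.5805
  f28: (p17, p11, p3) → 60.8289
Σ area = 974.038

Check V−E+F: 16 − 42 + 28 = 2.

facets=28 area=974.038


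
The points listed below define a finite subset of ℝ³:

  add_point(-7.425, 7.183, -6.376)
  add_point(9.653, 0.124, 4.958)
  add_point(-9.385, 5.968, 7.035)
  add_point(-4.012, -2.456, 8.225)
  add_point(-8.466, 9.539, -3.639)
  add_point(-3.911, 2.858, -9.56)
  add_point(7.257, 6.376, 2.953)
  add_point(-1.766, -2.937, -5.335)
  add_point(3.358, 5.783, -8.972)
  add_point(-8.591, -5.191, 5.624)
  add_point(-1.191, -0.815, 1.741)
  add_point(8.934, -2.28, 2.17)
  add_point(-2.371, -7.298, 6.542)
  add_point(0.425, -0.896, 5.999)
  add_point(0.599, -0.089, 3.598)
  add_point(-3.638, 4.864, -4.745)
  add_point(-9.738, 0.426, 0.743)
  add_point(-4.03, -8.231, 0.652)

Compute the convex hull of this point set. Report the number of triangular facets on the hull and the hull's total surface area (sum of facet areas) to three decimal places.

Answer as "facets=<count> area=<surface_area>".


facets=24 area=962.533

Points on the hull: [0, 1, 2, 3, 4, 5, 6, 7, 8, 9, 11, 12, 16, 17] (14 of 18).

Facet areas (half cross-product norm):
  f1: (p17, p5, p16) → 62.3082
  f2: (p2, p4, p16) → 41.1351
  f3: (p0, p4, p16) → 18.7131
  f4: (p0, p5, p16) → 32.3504
  f5: (p8, p0, p4) → 18.0104
  f6: (p8, p0, p5) → 24.6055
  f7: (p6, p2, p1) → 58.0987
  f8: (p6, p2, p4) → 91.9619
  f9: (p6, p8, p1) → 41.3323
  f10: (p6, p8, p4) → 84.2309
  f11: (p11, p8, p1) → 26.7045
  f12: (p11, p12, p1) → 24.2756
  f13: (p11, p12, p17) → 40.5849
  f14: (p7, p17, p5) → 17.6997
  f15: (p7, p8, p5) → 29.4034
  f16: (p7, p11, p17) → 53.6622
  f17: (p7, p11, p8) → 68.3309
  f18: (p3, p2, p1) → 67.7794
  f19: (p3, p12, p1) → 37.6618
  f20: (p9, p2, p16) → 31.5934
  f21: (p9, p17, p16) → 27.8425
  f22: (p9, p12, p17) → 19.3351
  f23: (p9, p3, p2) → 29.7638
  f24: (p9, p3, p12) → 15.1492
Σ area = 962.533

Euler: V−E+F = 14−36+24 = 2.


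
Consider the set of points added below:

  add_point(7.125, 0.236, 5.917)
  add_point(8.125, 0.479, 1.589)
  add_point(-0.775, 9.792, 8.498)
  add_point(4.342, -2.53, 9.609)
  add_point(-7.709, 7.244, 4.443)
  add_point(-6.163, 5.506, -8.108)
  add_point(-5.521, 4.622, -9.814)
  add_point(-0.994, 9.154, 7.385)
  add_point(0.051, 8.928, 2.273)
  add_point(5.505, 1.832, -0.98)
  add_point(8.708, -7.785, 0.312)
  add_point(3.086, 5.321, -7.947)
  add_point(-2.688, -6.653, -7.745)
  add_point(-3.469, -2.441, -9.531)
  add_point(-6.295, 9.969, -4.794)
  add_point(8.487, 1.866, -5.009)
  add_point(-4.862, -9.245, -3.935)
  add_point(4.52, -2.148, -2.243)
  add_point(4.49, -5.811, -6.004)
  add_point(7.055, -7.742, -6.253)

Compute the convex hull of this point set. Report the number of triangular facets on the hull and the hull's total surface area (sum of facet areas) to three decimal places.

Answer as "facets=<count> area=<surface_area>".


facets=28 area=1083.006

Hull vertices (16/20): indices [0, 1, 2, 3, 4, 5, 6, 8, 10, 11, 12, 13, 14, 15, 16, 19].

Facet areas (half cross-product norm):
  f1: (p3, p16, p4) → 132.7521
  f2: (p3, p16, p10) → 82.2348
  f3: (p19, p16, p10) → 41.3501
  f4: (p19, p15, p10) → 32.7626
  f5: (p2, p3, p4) → 56.2489
  f6: (p2, p14, p4) → 39.6854
  f7: (p0, p3, p10) → 26.6629
  f8: (p0, p2, p3) → 34.0210
  f9: (p5, p14, p4) → 25.4073
  f10: (p5, p14, p6) → 2.8773
  f11: (p5, p16, p4) → 97.4113
  f12: (p5, p6, p16) → 15.2133
  f13: (p11, p14, p6) → 32.4184
  f14: (p11, p19, p15) → 32.7685
  f15: (p13, p6, p16) → 23.0284
  f16: (p13, p11, p6) → 31.8320
  f17: (p13, p11, p19) → 60.6745
  f18: (p1, p15, p10) → 28.2633
  f19: (p1, p0, p10) → 18.5321
  f20: (p1, p2, p15) → 45.9702
  f21: (p1, p0, p2) → 26.8965
  f22: (p8, p2, p14) → 23.6411
  f23: (p8, p11, p14) → 47.8098
  f24: (p8, p2, p15) → 29.9302
  f25: (p8, p11, p15) → 39.6836
  f26: (p12, p19, p16) → 24.4556
  f27: (p12, p13, p16) → 8.6954
  f28: (p12, p13, p19) → 21.7797
Σ area = 1083.006

Euler characteristic 16−42+28 = 2 ✓


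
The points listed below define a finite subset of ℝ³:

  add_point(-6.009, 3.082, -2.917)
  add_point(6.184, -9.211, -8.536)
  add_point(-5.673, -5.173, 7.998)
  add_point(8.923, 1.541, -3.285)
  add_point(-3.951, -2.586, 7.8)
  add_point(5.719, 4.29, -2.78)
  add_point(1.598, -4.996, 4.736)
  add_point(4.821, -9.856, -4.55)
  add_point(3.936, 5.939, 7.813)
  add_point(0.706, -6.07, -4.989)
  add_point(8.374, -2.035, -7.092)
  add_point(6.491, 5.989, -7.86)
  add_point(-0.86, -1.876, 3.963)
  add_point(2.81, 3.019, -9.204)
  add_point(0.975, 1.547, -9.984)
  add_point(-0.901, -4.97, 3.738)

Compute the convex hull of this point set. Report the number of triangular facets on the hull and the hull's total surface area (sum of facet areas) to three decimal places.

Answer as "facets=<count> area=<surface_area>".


Points on the hull: [0, 1, 2, 3, 4, 6, 7, 8, 9, 10, 11, 14] (12 of 16).

Area of each hull facet:
  f1: (p4, p2, p0) → 17.9654
  f2: (p4, p8, p0) → 69.5976
  f3: (p4, p8, p2) → 3.0916
  f4: (p6, p2, p7) → 34.8033
  f5: (p6, p8, p2) → 46.0093
  f6: (p6, p7, p3) → 61.0870
  f7: (p6, p8, p3) → 66.2044
  f8: (p9, p14, p0) → 43.9995
  f9: (p9, p2, p0) → 74.0008
  f10: (p9, p2, p7) → 38.8529
  f11: (p1, p7, p3) → 25.6483
  f12: (p1, p9, p7) → 11.9307
  f13: (p1, p9, p14) → 32.9149
  f14: (p11, p1, p14) → 43.7886
  f15: (p11, p8, p3) → 43.1297
  f16: (p11, p14, p0) → 36.2179
  f17: (p11, p8, p0) → 94.4621
  f18: (p10, p1, p3) → 11.8630
  f19: (p10, p11, p3) → 17.8750
  f20: (p10, p11, p1) → 17.7460
Σ area = 791.188

Euler characteristic 12−30+20 = 2 ✓

facets=20 area=791.188


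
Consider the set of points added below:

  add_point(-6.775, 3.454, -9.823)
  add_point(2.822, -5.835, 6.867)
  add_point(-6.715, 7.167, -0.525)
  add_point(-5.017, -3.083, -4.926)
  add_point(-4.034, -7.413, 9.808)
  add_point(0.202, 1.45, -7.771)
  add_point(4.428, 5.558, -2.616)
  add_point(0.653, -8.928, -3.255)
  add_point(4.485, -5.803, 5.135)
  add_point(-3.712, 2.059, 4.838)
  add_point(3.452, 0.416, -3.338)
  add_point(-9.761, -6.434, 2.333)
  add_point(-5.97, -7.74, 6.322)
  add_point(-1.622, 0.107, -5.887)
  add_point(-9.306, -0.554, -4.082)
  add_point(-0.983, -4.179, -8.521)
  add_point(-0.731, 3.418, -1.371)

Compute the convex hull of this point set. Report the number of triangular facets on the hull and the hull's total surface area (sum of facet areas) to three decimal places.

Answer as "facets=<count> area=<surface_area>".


facets=24 area=775.693

Points on the hull: [0, 1, 2, 4, 5, 6, 7, 8, 9, 10, 11, 12, 14, 15] (14 of 17).

Area of each hull facet:
  f1: (p6, p0, p2) → 55.9735
  f2: (p4, p2, p11) → 66.7975
  f3: (p7, p4, p8) → 47.9519
  f4: (p14, p2, p11) → 36.8532
  f5: (p14, p0, p2) → 31.9606
  f6: (p1, p6, p8) → 15.0269
  f7: (p1, p4, p8) → 3.9217
  f8: (p12, p4, p11) → 4.4349
  f9: (p12, p7, p11) → 32.5927
  f10: (p12, p7, p4) → 20.9399
  f11: (p5, p6, p0) → 24.8778
  f12: (p15, p14, p0) → 34.0403
  f13: (p15, p5, p0) → 21.8679
  f14: (p15, p7, p11) → 43.9501
  f15: (p15, p14, p11) → 43.6873
  f16: (p9, p4, p2) → 21.3798
  f17: (p9, p1, p4) → 37.5815
  f18: (p9, p6, p2) → 43.1482
  f19: (p9, p1, p6) → 60.2512
  f20: (p10, p5, p6) → 14.7659
  f21: (p10, p15, p5) → 16.2089
  f22: (p10, p15, p7) → 29.2429
  f23: (p10, p6, p8) → 24.9787
  f24: (p10, p7, p8) → 43.2592
Σ area = 775.693

Euler characteristic 14−36+24 = 2 ✓


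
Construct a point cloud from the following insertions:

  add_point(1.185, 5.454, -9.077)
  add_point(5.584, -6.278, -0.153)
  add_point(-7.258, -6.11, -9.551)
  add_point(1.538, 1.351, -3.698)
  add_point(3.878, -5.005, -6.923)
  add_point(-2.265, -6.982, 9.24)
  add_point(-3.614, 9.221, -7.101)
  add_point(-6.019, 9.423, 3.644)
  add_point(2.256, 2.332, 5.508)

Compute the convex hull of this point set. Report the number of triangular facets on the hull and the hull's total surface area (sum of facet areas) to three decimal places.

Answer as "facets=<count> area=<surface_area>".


Points on the hull: [0, 1, 2, 4, 5, 6, 7, 8] (8 of 9).

Area of each hull facet:
  f1: (p5, p1, p2) → 97.3654
  f2: (p5, p7, p2) → 158.1471
  f3: (p8, p5, p1) → 55.3710
  f4: (p8, p5, p7) → 58.1761
  f5: (p8, p0, p1) → 76.6541
  f6: (p4, p1, p2) → 36.7526
  f7: (p4, p0, p2) → 62.1401
  f8: (p4, p0, p1) → 35.5408
  f9: (p6, p7, p2) → 87.2027
  f10: (p6, p0, p2) → 45.8925
  f11: (p6, p8, p7) → 60.8741
  f12: (p6, p8, p0) → 47.5768
Σ area = 821.693

Check V−E+F: 8 − 18 + 12 = 2.

facets=12 area=821.693


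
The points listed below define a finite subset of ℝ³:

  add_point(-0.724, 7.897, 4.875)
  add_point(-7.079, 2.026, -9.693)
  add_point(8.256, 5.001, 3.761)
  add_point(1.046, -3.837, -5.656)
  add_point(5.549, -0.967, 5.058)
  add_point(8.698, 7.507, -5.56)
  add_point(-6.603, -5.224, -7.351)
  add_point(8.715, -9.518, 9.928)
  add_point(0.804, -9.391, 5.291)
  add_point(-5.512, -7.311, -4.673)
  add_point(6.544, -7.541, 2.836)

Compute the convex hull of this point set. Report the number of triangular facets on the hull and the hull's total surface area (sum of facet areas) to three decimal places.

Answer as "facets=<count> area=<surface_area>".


Extreme-point indices: [0, 1, 2, 3, 5, 6, 7, 8, 9, 10] — 10 of 11 on the boundary.

Triangle areas on the boundary:
  f1: (p2, p0, p7) → 72.3470
  f2: (p5, p2, p7) → 60.1599
  f3: (p5, p0, p1) → 109.3985
  f4: (p5, p2, p0) → 45.7624
  f5: (p8, p0, p7) → 79.1896
  f6: (p3, p5, p1) → 73.8817
  f7: (p10, p5, p7) → 51.4977
  f8: (p10, p3, p5) → 73.7083
  f9: (p9, p10, p3) → 39.6362
  f10: (p9, p8, p7) → 26.3117
  f11: (p9, p10, p7) → 37.1068
  f12: (p9, p8, p0) → 100.9613
  f13: (p6, p3, p1) → 30.3439
  f14: (p6, p9, p3) → 13.2785
  f15: (p6, p0, p1) → 64.6142
  f16: (p6, p9, p0) → 33.1338
Σ area = 911.332

Euler characteristic 10−24+16 = 2 ✓

facets=16 area=911.332


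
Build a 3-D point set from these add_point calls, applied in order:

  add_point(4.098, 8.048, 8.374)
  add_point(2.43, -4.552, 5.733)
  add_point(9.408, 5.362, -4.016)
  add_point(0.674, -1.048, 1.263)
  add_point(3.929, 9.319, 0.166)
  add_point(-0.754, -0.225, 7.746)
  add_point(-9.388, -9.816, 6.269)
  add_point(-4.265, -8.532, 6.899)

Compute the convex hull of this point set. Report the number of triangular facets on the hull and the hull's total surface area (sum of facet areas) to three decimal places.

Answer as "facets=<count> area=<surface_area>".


facets=10 area=463.038

Hull vertices (7/8): indices [0, 1, 2, 4, 5, 6, 7].

Per-facet area ½‖(b−a)×(c−a)‖:
  f1: (p4, p2, p6) → 95.0850
  f2: (p0, p4, p6) → 93.3705
  f3: (p0, p4, p2) → 29.8101
  f4: (p1, p0, p2) → 84.4193
  f5: (p7, p2, p6) → 43.4687
  f6: (p7, p1, p2) → 37.0688
  f7: (p7, p1, p0) → 42.0134
  f8: (p5, p0, p6) → 12.8562
  f9: (p5, p7, p6) → 19.1665
  f10: (p5, p7, p0) → 5.7793
Σ area = 463.038

Euler characteristic 7−15+10 = 2 ✓


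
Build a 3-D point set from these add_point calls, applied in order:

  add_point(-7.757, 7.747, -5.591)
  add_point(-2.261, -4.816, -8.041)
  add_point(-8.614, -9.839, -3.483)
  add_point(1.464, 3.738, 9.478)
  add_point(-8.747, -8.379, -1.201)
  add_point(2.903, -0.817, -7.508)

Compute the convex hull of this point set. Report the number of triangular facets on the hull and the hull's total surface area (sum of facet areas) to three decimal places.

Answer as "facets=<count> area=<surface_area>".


facets=8 area=547.869

Hull vertices (6/6): indices [0, 1, 2, 3, 4, 5].

Triangle areas on the boundary:
  f1: (p3, p0, p4) → 138.9089
  f2: (p3, p0, p5) → 113.8034
  f3: (p1, p0, p5) → 44.1474
  f4: (p2, p1, p5) → 17.0453
  f5: (p2, p3, p4) → 16.0429
  f6: (p2, p3, p5) → 132.0612
  f7: (p2, p0, p4) → 21.6951
  f8: (p2, p1, p0) → 64.1651
Σ area = 547.869

Euler: V−E+F = 6−12+8 = 2.


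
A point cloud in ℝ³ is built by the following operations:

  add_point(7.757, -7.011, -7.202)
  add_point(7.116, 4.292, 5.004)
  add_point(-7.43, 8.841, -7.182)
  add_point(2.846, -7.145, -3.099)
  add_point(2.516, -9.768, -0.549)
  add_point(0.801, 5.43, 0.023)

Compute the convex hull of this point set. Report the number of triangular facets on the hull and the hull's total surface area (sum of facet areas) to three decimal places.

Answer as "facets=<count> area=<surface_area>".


facets=8 area=472.414

6 of the 6 inputs are extreme points: [0, 1, 2, 3, 4, 5].

Facet areas (half cross-product norm):
  f1: (p1, p0, p2) → 156.3573
  f2: (p4, p1, p0) → 69.1650
  f3: (p5, p1, p2) → 7.8380
  f4: (p5, p4, p2) → 82.0552
  f5: (p5, p4, p1) → 60.8643
  f6: (p3, p0, p2) → 60.1721
  f7: (p3, p4, p2) → 25.9859
  f8: (p3, p4, p0) → 9.9766
Σ area = 472.414

Euler: V−E+F = 6−12+8 = 2.


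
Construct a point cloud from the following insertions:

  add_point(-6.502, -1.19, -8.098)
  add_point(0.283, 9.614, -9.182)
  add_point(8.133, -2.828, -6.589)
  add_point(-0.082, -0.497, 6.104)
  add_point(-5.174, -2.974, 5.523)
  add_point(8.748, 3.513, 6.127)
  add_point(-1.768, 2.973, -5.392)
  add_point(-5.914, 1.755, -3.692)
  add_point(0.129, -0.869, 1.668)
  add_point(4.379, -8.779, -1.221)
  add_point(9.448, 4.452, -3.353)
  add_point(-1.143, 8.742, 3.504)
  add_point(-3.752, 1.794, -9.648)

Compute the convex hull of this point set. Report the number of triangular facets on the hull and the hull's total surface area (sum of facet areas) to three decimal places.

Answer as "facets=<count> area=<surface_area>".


11 of the 13 inputs are extreme points: [0, 1, 2, 3, 4, 5, 7, 9, 10, 11, 12].

Triangle areas on the boundary:
  f1: (p4, p9, p0) → 83.2603
  f2: (p2, p9, p0) → 62.8252
  f3: (p2, p5, p10) → 36.8224
  f4: (p2, p5, p9) → 61.3335
  f5: (p11, p5, p10) → 53.6812
  f6: (p3, p5, p9) → 57.7338
  f7: (p3, p4, p9) → 33.9175
  f8: (p3, p11, p5) → 44.7403
  f9: (p3, p11, p4) → 26.2972
  f10: (p1, p2, p10) → 48.4375
  f11: (p1, p11, p10) → 69.6494
  f12: (p7, p4, p0) → 24.1391
  f13: (p7, p11, p4) → 54.6526
  f14: (p7, p1, p0) → 30.4059
  f15: (p7, p1, p11) → 59.2720
  f16: (p12, p2, p0) → 27.5898
  f17: (p12, p1, p0) → 9.0682
  f18: (p12, p1, p2) → 57.3992
Σ area = 841.225

Check V−E+F: 11 − 27 + 18 = 2.

facets=18 area=841.225


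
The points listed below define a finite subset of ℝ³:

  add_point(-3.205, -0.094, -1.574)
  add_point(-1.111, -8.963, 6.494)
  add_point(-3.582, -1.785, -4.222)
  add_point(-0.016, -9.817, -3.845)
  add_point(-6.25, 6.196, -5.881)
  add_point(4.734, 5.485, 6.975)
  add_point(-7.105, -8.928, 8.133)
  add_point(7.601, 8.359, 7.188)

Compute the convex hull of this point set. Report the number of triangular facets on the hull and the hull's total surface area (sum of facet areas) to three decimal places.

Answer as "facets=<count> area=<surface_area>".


Extreme-point indices: [1, 2, 3, 4, 5, 6, 7] — 7 of 8 on the boundary.

Per-facet area ½‖(b−a)×(c−a)‖:
  f1: (p3, p4, p7) → 161.1310
  f2: (p1, p7, p6) → 54.7456
  f3: (p1, p3, p6) → 30.2001
  f4: (p1, p3, p7) → 101.0076
  f5: (p5, p7, p6) → 5.6636
  f6: (p5, p4, p6) → 149.1872
  f7: (p5, p4, p7) → 30.4027
  f8: (p2, p4, p6) → 53.0517
  f9: (p2, p3, p6) → 59.7315
  f10: (p2, p3, p4) → 6.7076
Σ area = 651.829

Check V−E+F: 7 − 15 + 10 = 2.

facets=10 area=651.829


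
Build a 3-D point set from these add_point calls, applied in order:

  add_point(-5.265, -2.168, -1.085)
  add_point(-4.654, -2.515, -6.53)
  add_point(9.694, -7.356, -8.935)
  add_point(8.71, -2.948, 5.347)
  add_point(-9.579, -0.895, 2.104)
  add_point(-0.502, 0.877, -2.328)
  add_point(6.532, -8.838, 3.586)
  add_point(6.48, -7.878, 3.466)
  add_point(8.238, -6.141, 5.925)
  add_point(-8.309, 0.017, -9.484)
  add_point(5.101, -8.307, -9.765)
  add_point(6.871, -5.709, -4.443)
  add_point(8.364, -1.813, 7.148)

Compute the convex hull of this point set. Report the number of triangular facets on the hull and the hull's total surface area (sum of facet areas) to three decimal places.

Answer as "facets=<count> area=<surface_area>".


Hull vertices (9/13): indices [2, 3, 4, 5, 6, 8, 9, 10, 12].

Area of each hull facet:
  f1: (p8, p12, p4) → 41.9212
  f2: (p8, p6, p4) → 35.3369
  f3: (p8, p6, p2) → 23.7141
  f4: (p5, p12, p2) → 93.9910
  f5: (p5, p9, p2) → 76.9419
  f6: (p5, p12, p4) → 65.8331
  f7: (p5, p9, p4) → 50.5461
  f8: (p3, p12, p2) → 4.4336
  f9: (p3, p8, p2) → 24.4122
  f10: (p3, p8, p12) → 3.3226
  f11: (p10, p9, p2) → 26.4474
  f12: (p10, p6, p2) → 30.8345
  f13: (p10, p9, p4) → 92.0740
  f14: (p10, p6, p4) → 118.7928
Σ area = 688.601

Euler: V−E+F = 9−21+14 = 2.

facets=14 area=688.601


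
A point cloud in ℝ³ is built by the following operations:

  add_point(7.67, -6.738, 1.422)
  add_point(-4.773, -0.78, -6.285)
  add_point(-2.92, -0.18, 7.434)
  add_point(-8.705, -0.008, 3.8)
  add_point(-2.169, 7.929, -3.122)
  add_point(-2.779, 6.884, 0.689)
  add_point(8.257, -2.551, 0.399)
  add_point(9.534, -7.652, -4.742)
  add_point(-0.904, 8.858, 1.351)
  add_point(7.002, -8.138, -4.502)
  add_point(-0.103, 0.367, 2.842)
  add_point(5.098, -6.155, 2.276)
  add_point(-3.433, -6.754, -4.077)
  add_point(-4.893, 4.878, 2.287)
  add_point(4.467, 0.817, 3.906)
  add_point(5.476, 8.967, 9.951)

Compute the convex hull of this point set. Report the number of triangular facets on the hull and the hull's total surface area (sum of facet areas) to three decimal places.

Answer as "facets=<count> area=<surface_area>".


facets=22 area=778.363

Points on the hull: [0, 1, 2, 3, 4, 6, 7, 8, 9, 11, 12, 13, 15] (13 of 16).

Facet areas (half cross-product norm):
  f1: (p4, p1, p3) → 50.2571
  f2: (p4, p15, p7) → 146.1060
  f3: (p4, p1, p7) → 76.2269
  f4: (p12, p1, p3) → 34.7670
  f5: (p8, p4, p15) → 10.0203
  f6: (p2, p15, p3) → 32.9516
  f7: (p2, p12, p3) → 39.7236
  f8: (p2, p12, p11) → 57.7508
  f9: (p0, p12, p11) → 12.3570
  f10: (p0, p2, p15) → 87.3391
  f11: (p0, p2, p11) → 6.3234
  f12: (p13, p15, p3) → 35.8833
  f13: (p13, p8, p15) → 29.2561
  f14: (p13, p4, p3) → 13.7001
  f15: (p13, p8, p4) → 13.3457
  f16: (p6, p15, p7) → 5.3550
  f17: (p6, p0, p7) → 14.0332
  f18: (p6, p0, p15) → 27.5102
  f19: (p9, p0, p7) → 7.9140
  f20: (p9, p0, p12) → 32.2321
  f21: (p9, p1, p7) → 12.7256
  f22: (p9, p12, p1) → 32.5847
Σ area = 778.363

Check V−E+F: 13 − 33 + 22 = 2.


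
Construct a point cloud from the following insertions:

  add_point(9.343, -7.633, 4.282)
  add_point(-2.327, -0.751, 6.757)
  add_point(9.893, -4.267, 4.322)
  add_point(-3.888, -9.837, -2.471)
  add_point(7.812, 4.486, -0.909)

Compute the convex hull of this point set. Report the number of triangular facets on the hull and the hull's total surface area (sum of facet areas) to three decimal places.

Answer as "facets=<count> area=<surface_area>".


facets=6 area=368.059

Hull vertices (5/5): indices [0, 1, 2, 3, 4].

Per-facet area ½‖(b−a)×(c−a)‖:
  f1: (p1, p4, p3) → 89.5866
  f2: (p1, p4, p2) → 63.7677
  f3: (p0, p4, p3) → 98.6277
  f4: (p0, p4, p2) → 10.8394
  f5: (p0, p1, p3) → 83.3122
  f6: (p0, p1, p2) → 21.9257
Σ area = 368.059

Euler: V−E+F = 5−9+6 = 2.


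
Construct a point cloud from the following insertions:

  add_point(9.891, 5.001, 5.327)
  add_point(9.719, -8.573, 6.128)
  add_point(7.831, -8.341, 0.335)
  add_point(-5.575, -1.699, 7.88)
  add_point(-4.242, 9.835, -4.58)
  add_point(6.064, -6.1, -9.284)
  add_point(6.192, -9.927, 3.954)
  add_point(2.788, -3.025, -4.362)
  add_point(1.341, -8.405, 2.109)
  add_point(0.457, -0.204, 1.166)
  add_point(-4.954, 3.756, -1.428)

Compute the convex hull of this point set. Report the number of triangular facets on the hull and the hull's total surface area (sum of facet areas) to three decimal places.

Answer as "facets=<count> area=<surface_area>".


facets=14 area=834.001

Extreme-point indices: [0, 1, 2, 3, 4, 5, 6, 8, 10] — 9 of 11 on the boundary.

Per-facet area ½‖(b−a)×(c−a)‖:
  f1: (p4, p0, p3) → 129.8751
  f2: (p5, p4, p0) → 151.4934
  f3: (p1, p0, p3) → 105.5828
  f4: (p1, p6, p3) → 30.5508
  f5: (p1, p5, p0) → 106.6252
  f6: (p8, p6, p3) → 25.4596
  f7: (p8, p5, p6) → 33.9203
  f8: (p10, p4, p3) → 19.8326
  f9: (p10, p5, p4) → 55.9850
  f10: (p10, p8, p3) → 59.7235
  f11: (p10, p8, p5) → 86.6006
  f12: (p2, p5, p6) → 12.0838
  f13: (p2, p1, p6) → 9.3229
  f14: (p2, p1, p5) → 6.9457
Σ area = 834.001

Check V−E+F: 9 − 21 + 14 = 2.


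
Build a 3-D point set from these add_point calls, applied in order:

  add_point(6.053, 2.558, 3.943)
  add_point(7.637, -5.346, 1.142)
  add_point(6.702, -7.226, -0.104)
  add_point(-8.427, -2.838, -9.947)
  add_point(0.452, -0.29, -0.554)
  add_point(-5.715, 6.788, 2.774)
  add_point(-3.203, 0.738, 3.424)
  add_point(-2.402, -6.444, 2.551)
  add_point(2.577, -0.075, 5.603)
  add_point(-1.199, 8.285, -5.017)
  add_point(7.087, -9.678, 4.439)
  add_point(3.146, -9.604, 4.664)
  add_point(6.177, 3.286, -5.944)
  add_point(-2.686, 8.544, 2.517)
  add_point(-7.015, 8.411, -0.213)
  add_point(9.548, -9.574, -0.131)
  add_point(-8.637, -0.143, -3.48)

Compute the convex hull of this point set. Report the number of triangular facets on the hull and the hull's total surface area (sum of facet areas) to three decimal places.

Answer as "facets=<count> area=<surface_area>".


facets=24 area=852.630

14 of the 17 inputs are extreme points: [0, 3, 5, 6, 7, 8, 9, 10, 11, 12, 13, 14, 15, 16].

Area of each hull facet:
  f1: (p0, p9, p13) → 41.0182
  f2: (p0, p9, p12) → 44.2928
  f3: (p0, p10, p15) → 31.8973
  f4: (p0, p12, p15) → 63.8041
  f5: (p11, p10, p15) → 8.7352
  f6: (p14, p9, p13) → 18.3495
  f7: (p3, p9, p12) → 63.2960
  f8: (p3, p12, p15) → 118.4613
  f9: (p3, p14, p16) → 24.1169
  f10: (p3, p14, p9) → 52.7067
  f11: (p3, p7, p16) → 36.1194
  f12: (p3, p11, p15) → 79.2801
  f13: (p3, p11, p7) → 32.4861
  f14: (p5, p14, p13) → 6.3865
  f15: (p5, p7, p16) → 52.0796
  f16: (p5, p14, p16) → 16.8924
  f17: (p6, p11, p7) → 20.9567
  f18: (p6, p5, p7) → 8.3737
  f19: (p8, p6, p5) → 17.6582
  f20: (p8, p0, p13) → 24.1712
  f21: (p8, p5, p13) → 18.5357
  f22: (p8, p6, p11) → 29.5409
  f23: (p8, p0, p10) → 24.6021
  f24: (p8, p11, p10) → 18.8692
Σ area = 852.630

Euler: V−E+F = 14−36+24 = 2.


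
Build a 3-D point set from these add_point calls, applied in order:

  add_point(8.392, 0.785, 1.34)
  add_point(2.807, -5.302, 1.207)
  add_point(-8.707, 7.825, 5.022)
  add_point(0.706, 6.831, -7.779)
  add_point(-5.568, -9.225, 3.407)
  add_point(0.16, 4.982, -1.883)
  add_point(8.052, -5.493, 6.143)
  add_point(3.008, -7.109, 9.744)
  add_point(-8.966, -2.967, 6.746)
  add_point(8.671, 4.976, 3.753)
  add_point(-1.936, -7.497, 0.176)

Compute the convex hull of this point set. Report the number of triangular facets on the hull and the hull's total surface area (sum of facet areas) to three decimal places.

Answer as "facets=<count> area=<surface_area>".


10 of the 11 inputs are extreme points: [0, 1, 2, 3, 4, 6, 7, 8, 9, 10].

Area of each hull facet:
  f1: (p3, p2, p8) → 86.7468
  f2: (p3, p2, p9) → 106.8240
  f3: (p7, p2, p8) → 67.2154
  f4: (p7, p2, p9) → 124.0837
  f5: (p0, p3, p9) → 32.3796
  f6: (p4, p7, p8) → 42.6699
  f7: (p4, p3, p8) → 78.0603
  f8: (p4, p10, p3) → 30.5266
  f9: (p1, p10, p3) → 40.4328
  f10: (p1, p0, p3) → 55.1142
  f11: (p6, p1, p0) → 26.0518
  f12: (p6, p7, p9) → 31.3260
  f13: (p6, p0, p9) → 17.6729
  f14: (p6, p1, p10) → 12.2480
  f15: (p6, p4, p10) → 28.6848
  f16: (p6, p4, p7) → 32.7061
Σ area = 812.743

Euler: V−E+F = 10−24+16 = 2.

facets=16 area=812.743


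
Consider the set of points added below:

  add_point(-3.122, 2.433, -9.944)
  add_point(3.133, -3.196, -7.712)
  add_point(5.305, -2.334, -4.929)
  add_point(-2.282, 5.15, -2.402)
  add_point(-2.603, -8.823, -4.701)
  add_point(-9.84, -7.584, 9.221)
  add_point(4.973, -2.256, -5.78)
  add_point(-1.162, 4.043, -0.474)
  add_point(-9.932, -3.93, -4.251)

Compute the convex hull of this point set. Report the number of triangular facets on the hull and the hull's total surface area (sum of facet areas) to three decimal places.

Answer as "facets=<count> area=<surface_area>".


facets=14 area=537.807

Extreme-point indices: [0, 1, 2, 3, 4, 5, 6, 7, 8] — 9 of 9 on the boundary.

Facet areas (half cross-product norm):
  f1: (p5, p3, p8) → 83.7816
  f2: (p0, p3, p8) → 42.8721
  f3: (p4, p5, p8) → 61.2679
  f4: (p4, p5, p2) → 76.1484
  f5: (p4, p0, p8) → 46.9871
  f6: (p7, p3, p2) → 12.2631
  f7: (p7, p5, p2) → 87.3592
  f8: (p7, p5, p3) → 18.7735
  f9: (p6, p3, p2) → 4.9980
  f10: (p6, p0, p3) → 39.2553
  f11: (p1, p4, p0) → 37.3308
  f12: (p1, p6, p0) → 11.1310
  f13: (p1, p4, p2) → 14.9383
  f14: (p1, p6, p2) → 0.7010
Σ area = 537.807

Euler: V−E+F = 9−21+14 = 2.


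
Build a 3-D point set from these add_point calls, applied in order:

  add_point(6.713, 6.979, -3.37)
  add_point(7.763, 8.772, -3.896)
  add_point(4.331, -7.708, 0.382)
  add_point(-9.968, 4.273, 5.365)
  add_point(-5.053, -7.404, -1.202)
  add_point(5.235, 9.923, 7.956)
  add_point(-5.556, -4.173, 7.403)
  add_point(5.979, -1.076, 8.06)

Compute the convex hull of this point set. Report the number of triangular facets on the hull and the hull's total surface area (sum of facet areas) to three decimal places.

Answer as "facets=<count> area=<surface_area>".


facets=10 area=755.505

Points on the hull: [1, 2, 3, 4, 5, 6, 7] (7 of 8).

Per-facet area ½‖(b−a)×(c−a)‖:
  f1: (p5, p1, p3) → 99.9676
  f2: (p4, p1, p3) → 138.2935
  f3: (p4, p2, p1) → 82.0560
  f4: (p6, p5, p3) → 79.0704
  f5: (p6, p4, p3) → 44.4493
  f6: (p6, p4, p2) → 43.6452
  f7: (p7, p6, p2) → 57.2885
  f8: (p7, p6, p5) → 64.7000
  f9: (p7, p2, p1) → 79.2631
  f10: (p7, p5, p1) → 66.7715
Σ area = 755.505

Check V−E+F: 7 − 15 + 10 = 2.


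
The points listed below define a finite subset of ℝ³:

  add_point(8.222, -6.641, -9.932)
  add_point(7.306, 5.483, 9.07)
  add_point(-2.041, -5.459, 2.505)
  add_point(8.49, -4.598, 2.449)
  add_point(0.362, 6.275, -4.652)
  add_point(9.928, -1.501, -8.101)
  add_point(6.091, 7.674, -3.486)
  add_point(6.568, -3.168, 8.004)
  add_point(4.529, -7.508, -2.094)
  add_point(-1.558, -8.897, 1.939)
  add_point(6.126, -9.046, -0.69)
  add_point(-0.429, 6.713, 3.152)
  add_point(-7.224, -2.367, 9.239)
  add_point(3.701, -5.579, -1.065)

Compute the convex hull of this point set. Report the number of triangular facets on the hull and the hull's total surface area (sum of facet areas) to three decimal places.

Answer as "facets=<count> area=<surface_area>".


Points on the hull: [0, 1, 3, 4, 5, 6, 7, 9, 10, 11, 12] (11 of 14).

Triangle areas on the boundary:
  f1: (p1, p6, p5) → 68.1975
  f2: (p4, p6, p5) → 32.9002
  f3: (p7, p1, p12) → 60.6585
  f4: (p0, p4, p5) → 33.3836
  f5: (p11, p1, p6) → 45.6410
  f6: (p11, p4, p6) → 23.4713
  f7: (p11, p1, p12) → 63.1192
  f8: (p11, p4, p12) → 44.2545
  f9: (p3, p7, p10) → 15.1531
  f10: (p3, p0, p5) → 31.6931
  f11: (p3, p0, p10) → 28.2353
  f12: (p3, p1, p5) → 64.0939
  f13: (p3, p7, p1) → 25.0784
  f14: (p9, p0, p10) → 34.2905
  f15: (p9, p7, p12) → 63.4347
  f16: (p9, p7, p10) → 41.4303
  f17: (p9, p4, p12) → 92.0594
  f18: (p9, p0, p4) → 111.5686
Σ area = 878.663

Euler characteristic 11−27+18 = 2 ✓

facets=18 area=878.663


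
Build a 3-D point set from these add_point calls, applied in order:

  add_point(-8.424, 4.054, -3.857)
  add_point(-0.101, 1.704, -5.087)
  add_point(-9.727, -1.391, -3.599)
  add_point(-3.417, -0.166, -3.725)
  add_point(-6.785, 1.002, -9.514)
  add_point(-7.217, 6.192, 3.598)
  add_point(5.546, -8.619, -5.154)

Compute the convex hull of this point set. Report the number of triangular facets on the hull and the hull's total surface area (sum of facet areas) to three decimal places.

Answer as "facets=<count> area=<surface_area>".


facets=8 area=346.308

Extreme-point indices: [0, 1, 2, 4, 5, 6] — 6 of 7 on the boundary.

Per-facet area ½‖(b−a)×(c−a)‖:
  f1: (p5, p6, p2) → 90.1645
  f2: (p4, p6, p2) → 56.6963
  f3: (p1, p5, p6) → 56.2540
  f4: (p1, p4, p6) → 44.8758
  f5: (p0, p5, p2) → 21.2584
  f6: (p0, p4, p2) → 17.4114
  f7: (p0, p1, p5) → 34.2189
  f8: (p0, p1, p4) → 25.4287
Σ area = 346.308

Euler characteristic 6−12+8 = 2 ✓
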